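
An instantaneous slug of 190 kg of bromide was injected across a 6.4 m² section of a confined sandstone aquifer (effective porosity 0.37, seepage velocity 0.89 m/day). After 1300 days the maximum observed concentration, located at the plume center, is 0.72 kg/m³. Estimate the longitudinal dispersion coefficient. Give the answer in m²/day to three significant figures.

0.760 m²/day

At the plume center C_max = M/(n_e·A·√(4πDt)), so D = M²/(4πt·(n_e·A·C_max)²).
n_e·A·C_max = 0.37 × 6.4 × 0.72 = 1.705 kg/m.
D = 190²/(4π × 1300 × 1.705²) = 0.760 m²/day.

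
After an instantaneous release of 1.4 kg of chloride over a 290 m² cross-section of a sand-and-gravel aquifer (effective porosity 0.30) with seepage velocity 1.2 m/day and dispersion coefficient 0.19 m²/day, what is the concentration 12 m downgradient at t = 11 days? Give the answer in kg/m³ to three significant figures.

For an instantaneous plane source, C(x,t) = M/(n_e·A·√(4πDt)) · exp(−(x−vt)²/(4Dt)), with n_e·A the pore (flow) area.
Plume center vt = 1.2 × 11 = 13.2 m, so the well at 12 m is 1.2 m upgradient of the peak.
√(4πDt) = 5.125 m, giving peak height M/(n_e·A·√(4πDt)) = 1.4/(0.30 × 290 × 5.125) = 0.003140 kg/m³.
(x−vt)²/(4Dt) = (-1.2)²/(4 × 0.19 × 11) = 0.1722; exp(−0.1722) = 0.8418.
C = 0.003140 × 0.8418 = 0.00264 kg/m³.

0.00264 kg/m³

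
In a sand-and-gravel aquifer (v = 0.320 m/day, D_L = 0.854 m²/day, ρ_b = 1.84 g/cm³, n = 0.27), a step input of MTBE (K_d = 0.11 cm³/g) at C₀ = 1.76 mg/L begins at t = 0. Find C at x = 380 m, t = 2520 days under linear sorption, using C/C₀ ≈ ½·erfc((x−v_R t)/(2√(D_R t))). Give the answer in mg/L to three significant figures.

1.67 mg/L

Retardation factor R = 1 + ρ_b·K_d/n = 1 + 1.84 × 0.11/0.27 = 1.750.
Sorption retards both mechanisms: v_R = v/R = 0.1829 m/day, D_R = D/R = 0.4880 m²/day.
v_R·t = 0.1829 × 2520 = 460.908 m; 2√(D_R t) = 70.14 m; argument = (380 − 460.908)/70.14 = -1.154.
C = C₀ × ½·erfc(-1.154) = 1.76 × 0.9487 = 1.67 mg/L.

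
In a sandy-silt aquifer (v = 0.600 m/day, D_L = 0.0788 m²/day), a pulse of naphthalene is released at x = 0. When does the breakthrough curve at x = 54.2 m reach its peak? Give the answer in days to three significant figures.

90.1 days

For the 1D instantaneous-source solution, setting ∂C/∂t = 0 at fixed x gives v²t² + 2Dt − x² = 0, so t = (√(D² + v²x²) − D)/v².
√(D² + v²x²) = √(0.0788² + 0.600² × 54.2²) = 32.52; v² = 0.36.
t = (32.52 − 0.0788)/0.36 = 90.1 days (vs. the pure-advection estimate x/v = 90.3 d).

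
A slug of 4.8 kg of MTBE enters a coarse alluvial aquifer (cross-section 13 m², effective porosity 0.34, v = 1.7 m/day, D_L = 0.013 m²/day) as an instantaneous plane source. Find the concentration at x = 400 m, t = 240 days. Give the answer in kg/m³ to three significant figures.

0.00103 kg/m³

For an instantaneous plane source, C(x,t) = M/(n_e·A·√(4πDt)) · exp(−(x−vt)²/(4Dt)), with n_e·A the pore (flow) area.
Plume center vt = 1.7 × 240 = 408 m, so the well at 400 m is 8 m upgradient of the peak.
√(4πDt) = 6.262 m, giving peak height M/(n_e·A·√(4πDt)) = 4.8/(0.34 × 13 × 6.262) = 0.1734 kg/m³.
(x−vt)²/(4Dt) = (-8)²/(4 × 0.013 × 240) = 5.128; exp(−5.128) = 0.005928.
C = 0.1734 × 0.005928 = 0.00103 kg/m³.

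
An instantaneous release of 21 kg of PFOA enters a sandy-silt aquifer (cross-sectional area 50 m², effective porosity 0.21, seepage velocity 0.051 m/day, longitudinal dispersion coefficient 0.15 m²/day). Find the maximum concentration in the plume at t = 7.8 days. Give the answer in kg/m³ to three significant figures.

The peak of an instantaneous 1D plume sits at x = vt; there the Gaussian factor is 1 and C_max = M/(n_e·A·√(4πDt)), where n_e·A is the pore area the mass is dissolved in.
√(4πDt) = √(4π × 0.15 × 7.8) = 3.834 m, so C_max = 21/(0.21 × 50 × 3.834) = 0.522 kg/m³.

0.522 kg/m³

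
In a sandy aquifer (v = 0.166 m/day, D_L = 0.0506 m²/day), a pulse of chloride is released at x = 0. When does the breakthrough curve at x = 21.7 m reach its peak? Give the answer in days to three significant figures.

For the 1D instantaneous-source solution, setting ∂C/∂t = 0 at fixed x gives v²t² + 2Dt − x² = 0, so t = (√(D² + v²x²) − D)/v².
√(D² + v²x²) = √(0.0506² + 0.166² × 21.7²) = 3.603; v² = 0.027556.
t = (3.603 − 0.0506)/0.027556 = 129 days (vs. the pure-advection estimate x/v = 131 d).

129 days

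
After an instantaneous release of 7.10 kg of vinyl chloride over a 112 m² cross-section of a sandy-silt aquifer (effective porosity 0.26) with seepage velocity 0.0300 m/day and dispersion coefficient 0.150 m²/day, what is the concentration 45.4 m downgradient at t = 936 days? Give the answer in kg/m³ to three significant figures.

0.00340 kg/m³

For an instantaneous plane source, C(x,t) = M/(n_e·A·√(4πDt)) · exp(−(x−vt)²/(4Dt)), with n_e·A the pore (flow) area.
Plume center vt = 0.0300 × 936 = 28.08 m, so the well at 45.4 m is 17.32 m downgradient of the peak.
√(4πDt) = 42.00 m, giving peak height M/(n_e·A·√(4πDt)) = 7.10/(0.26 × 112 × 42.00) = 0.005805 kg/m³.
(x−vt)²/(4Dt) = (17.32)²/(4 × 0.150 × 936) = 0.5342; exp(−0.5342) = 0.5861.
C = 0.005805 × 0.5861 = 0.00340 kg/m³.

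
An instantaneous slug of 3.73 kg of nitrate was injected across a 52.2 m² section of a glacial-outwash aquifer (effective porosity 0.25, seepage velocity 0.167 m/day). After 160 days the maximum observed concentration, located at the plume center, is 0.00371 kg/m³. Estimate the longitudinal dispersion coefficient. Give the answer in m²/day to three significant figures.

2.95 m²/day

At the plume center C_max = M/(n_e·A·√(4πDt)), so D = M²/(4πt·(n_e·A·C_max)²).
n_e·A·C_max = 0.25 × 52.2 × 0.00371 = 0.04842 kg/m.
D = 3.73²/(4π × 160 × 0.04842²) = 2.95 m²/day.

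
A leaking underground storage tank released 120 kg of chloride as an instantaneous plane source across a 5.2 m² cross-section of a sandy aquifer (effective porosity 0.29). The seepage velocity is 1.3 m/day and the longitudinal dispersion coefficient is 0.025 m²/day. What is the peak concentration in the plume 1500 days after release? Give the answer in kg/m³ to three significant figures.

3.67 kg/m³

The peak of an instantaneous 1D plume sits at x = vt; there the Gaussian factor is 1 and C_max = M/(n_e·A·√(4πDt)), where n_e·A is the pore area the mass is dissolved in.
√(4πDt) = √(4π × 0.025 × 1500) = 21.71 m, so C_max = 120/(0.29 × 5.2 × 21.71) = 3.67 kg/m³.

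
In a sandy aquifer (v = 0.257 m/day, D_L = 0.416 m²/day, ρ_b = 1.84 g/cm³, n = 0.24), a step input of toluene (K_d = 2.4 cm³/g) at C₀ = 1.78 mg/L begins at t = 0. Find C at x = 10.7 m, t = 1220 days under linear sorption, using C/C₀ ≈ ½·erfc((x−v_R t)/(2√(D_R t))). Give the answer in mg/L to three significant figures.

1.38 mg/L

Retardation factor R = 1 + ρ_b·K_d/n = 1 + 1.84 × 2.4/0.24 = 19.40.
Sorption retards both mechanisms: v_R = v/R = 0.01325 m/day, D_R = D/R = 0.02144 m²/day.
v_R·t = 0.01325 × 1220 = 16.165 m; 2√(D_R t) = 10.23 m; argument = (10.7 − 16.165)/10.23 = -0.5342.
C = C₀ × ½·erfc(-0.5342) = 1.78 × 0.7750 = 1.38 mg/L.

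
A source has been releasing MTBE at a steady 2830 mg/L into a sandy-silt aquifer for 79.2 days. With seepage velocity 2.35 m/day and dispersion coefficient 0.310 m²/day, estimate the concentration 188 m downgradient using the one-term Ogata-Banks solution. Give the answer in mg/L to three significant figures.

For a continuous step input, C/C₀ ≈ ½·erfc((x−vt)/(2√(Dt))).
vt = 2.35 × 79.2 = 186.12 m and 2√(Dt) = 2√(0.310 × 79.2) = 9.910 m.
Argument (x−vt)/(2√(Dt)) = (188 − 186.12)/9.910 = 0.1897; ½·erfc(0.1897) = 0.3942.
C = 2830 × 0.3942 = 1120 mg/L.

1120 mg/L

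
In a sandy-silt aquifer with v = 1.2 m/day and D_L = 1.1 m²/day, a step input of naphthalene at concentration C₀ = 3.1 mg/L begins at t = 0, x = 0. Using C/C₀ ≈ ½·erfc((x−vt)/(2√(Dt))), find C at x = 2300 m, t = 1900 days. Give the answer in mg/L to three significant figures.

1.17 mg/L

For a continuous step input, C/C₀ ≈ ½·erfc((x−vt)/(2√(Dt))).
vt = 1.2 × 1900 = 2280 m and 2√(Dt) = 2√(1.1 × 1900) = 91.43 m.
Argument (x−vt)/(2√(Dt)) = (2300 − 2280)/91.43 = 0.2187; ½·erfc(0.2187) = 0.3786.
C = 3.1 × 0.3786 = 1.17 mg/L.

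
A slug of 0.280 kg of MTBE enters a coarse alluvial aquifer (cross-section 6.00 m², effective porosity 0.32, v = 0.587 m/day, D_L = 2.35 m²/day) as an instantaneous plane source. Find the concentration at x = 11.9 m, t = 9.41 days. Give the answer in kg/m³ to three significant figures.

For an instantaneous plane source, C(x,t) = M/(n_e·A·√(4πDt)) · exp(−(x−vt)²/(4Dt)), with n_e·A the pore (flow) area.
Plume center vt = 0.587 × 9.41 = 5.52367 m, so the well at 11.9 m is 6.37633 m downgradient of the peak.
√(4πDt) = 16.67 m, giving peak height M/(n_e·A·√(4πDt)) = 0.280/(0.32 × 6.00 × 16.67) = 0.008748 kg/m³.
(x−vt)²/(4Dt) = (6.37633)²/(4 × 2.35 × 9.41) = 0.4596; exp(−0.4596) = 0.6315.
C = 0.008748 × 0.6315 = 0.00552 kg/m³.

0.00552 kg/m³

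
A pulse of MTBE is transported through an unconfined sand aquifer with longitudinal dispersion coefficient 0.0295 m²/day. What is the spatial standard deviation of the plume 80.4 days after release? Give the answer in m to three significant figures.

Dispersive spreading gives a Gaussian with σ² = 2Dt; advection only shifts the center.
σ = √(2 × 0.0295 × 80.4) = 2.18 m.

2.18 m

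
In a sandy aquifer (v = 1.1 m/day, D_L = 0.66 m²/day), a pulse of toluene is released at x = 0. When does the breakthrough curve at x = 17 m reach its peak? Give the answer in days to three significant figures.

14.9 days

For the 1D instantaneous-source solution, setting ∂C/∂t = 0 at fixed x gives v²t² + 2Dt − x² = 0, so t = (√(D² + v²x²) − D)/v².
√(D² + v²x²) = √(0.66² + 1.1² × 17²) = 18.71; v² = 1.21.
t = (18.71 − 0.66)/1.21 = 14.9 days (vs. the pure-advection estimate x/v = 15.5 d).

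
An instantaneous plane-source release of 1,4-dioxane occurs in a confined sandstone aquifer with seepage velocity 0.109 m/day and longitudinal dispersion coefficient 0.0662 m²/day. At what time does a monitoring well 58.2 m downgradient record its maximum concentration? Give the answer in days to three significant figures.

For the 1D instantaneous-source solution, setting ∂C/∂t = 0 at fixed x gives v²t² + 2Dt − x² = 0, so t = (√(D² + v²x²) − D)/v².
√(D² + v²x²) = √(0.0662² + 0.109² × 58.2²) = 6.344; v² = 0.011881.
t = (6.344 − 0.0662)/0.011881 = 528 days (vs. the pure-advection estimate x/v = 534 d).

528 days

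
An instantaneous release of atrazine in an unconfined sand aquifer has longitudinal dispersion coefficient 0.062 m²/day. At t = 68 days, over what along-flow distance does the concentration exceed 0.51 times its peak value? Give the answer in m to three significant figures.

6.74 m

The plume is Gaussian with σ = √(2Dt) = √(2 × 0.062 × 68) = 2.904 m.
C/C_peak = exp(−Δx²/(2σ²)) = 0.51 ⇒ Δx = σ·√(−2 ln 0.51) = 2.904 × 1.160 = 3.369 m.
Width = 2Δx = 6.74 m.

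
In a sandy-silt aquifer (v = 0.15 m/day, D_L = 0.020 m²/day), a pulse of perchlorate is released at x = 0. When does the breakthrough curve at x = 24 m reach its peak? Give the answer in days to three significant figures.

159 days

For the 1D instantaneous-source solution, setting ∂C/∂t = 0 at fixed x gives v²t² + 2Dt − x² = 0, so t = (√(D² + v²x²) − D)/v².
√(D² + v²x²) = √(0.020² + 0.15² × 24²) = 3.600; v² = 0.0225.
t = (3.600 − 0.020)/0.0225 = 159 days (vs. the pure-advection estimate x/v = 160 d).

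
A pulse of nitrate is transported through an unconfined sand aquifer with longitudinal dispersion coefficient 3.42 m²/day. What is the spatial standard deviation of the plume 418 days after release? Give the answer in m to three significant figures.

Dispersive spreading gives a Gaussian with σ² = 2Dt; advection only shifts the center.
σ = √(2 × 3.42 × 418) = 53.5 m.

53.5 m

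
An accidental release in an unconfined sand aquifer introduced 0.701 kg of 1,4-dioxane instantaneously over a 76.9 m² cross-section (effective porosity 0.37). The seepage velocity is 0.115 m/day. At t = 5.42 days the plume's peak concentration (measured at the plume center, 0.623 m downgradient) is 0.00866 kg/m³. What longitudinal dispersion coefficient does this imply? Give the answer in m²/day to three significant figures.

At the plume center C_max = M/(n_e·A·√(4πDt)), so D = M²/(4πt·(n_e·A·C_max)²).
n_e·A·C_max = 0.37 × 76.9 × 0.00866 = 0.2464 kg/m.
D = 0.701²/(4π × 5.42 × 0.2464²) = 0.119 m²/day.

0.119 m²/day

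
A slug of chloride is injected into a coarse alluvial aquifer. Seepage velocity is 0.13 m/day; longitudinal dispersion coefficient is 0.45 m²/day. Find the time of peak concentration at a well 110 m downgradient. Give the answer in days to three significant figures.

820 days

For the 1D instantaneous-source solution, setting ∂C/∂t = 0 at fixed x gives v²t² + 2Dt − x² = 0, so t = (√(D² + v²x²) − D)/v².
√(D² + v²x²) = √(0.45² + 0.13² × 110²) = 14.31; v² = 0.0169.
t = (14.31 − 0.45)/0.0169 = 820 days (vs. the pure-advection estimate x/v = 846 d).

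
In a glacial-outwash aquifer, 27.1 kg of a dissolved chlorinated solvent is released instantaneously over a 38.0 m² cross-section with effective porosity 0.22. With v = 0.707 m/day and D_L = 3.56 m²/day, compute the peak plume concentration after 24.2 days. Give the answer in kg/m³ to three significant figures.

The peak of an instantaneous 1D plume sits at x = vt; there the Gaussian factor is 1 and C_max = M/(n_e·A·√(4πDt)), where n_e·A is the pore area the mass is dissolved in.
√(4πDt) = √(4π × 3.56 × 24.2) = 32.90 m, so C_max = 27.1/(0.22 × 38.0 × 32.90) = 0.0985 kg/m³.

0.0985 kg/m³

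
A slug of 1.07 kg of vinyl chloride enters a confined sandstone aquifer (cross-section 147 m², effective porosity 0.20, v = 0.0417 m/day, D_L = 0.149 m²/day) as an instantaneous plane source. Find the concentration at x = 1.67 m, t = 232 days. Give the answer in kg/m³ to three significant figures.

For an instantaneous plane source, C(x,t) = M/(n_e·A·√(4πDt)) · exp(−(x−vt)²/(4Dt)), with n_e·A the pore (flow) area.
Plume center vt = 0.0417 × 232 = 9.6744 m, so the well at 1.67 m is 8.0044 m upgradient of the peak.
√(4πDt) = 20.84 m, giving peak height M/(n_e·A·√(4πDt)) = 1.07/(0.20 × 147 × 20.84) = 0.001746 kg/m³.
(x−vt)²/(4Dt) = (-8.0044)²/(4 × 0.149 × 232) = 0.4634; exp(−0.4634) = 0.6291.
C = 0.001746 × 0.6291 = 0.00110 kg/m³.

0.00110 kg/m³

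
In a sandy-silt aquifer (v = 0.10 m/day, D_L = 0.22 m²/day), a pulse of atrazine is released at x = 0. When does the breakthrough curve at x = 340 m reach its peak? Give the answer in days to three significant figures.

For the 1D instantaneous-source solution, setting ∂C/∂t = 0 at fixed x gives v²t² + 2Dt − x² = 0, so t = (√(D² + v²x²) − D)/v².
√(D² + v²x²) = √(0.22² + 0.10² × 340²) = 34.00; v² = 0.01.
t = (34.00 − 0.22)/0.01 = 3380 days (vs. the pure-advection estimate x/v = 3400 d).

3380 days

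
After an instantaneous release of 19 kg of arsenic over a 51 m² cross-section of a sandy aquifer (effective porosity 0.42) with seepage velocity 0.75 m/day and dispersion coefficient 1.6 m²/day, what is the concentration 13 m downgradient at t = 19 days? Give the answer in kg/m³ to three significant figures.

0.0448 kg/m³

For an instantaneous plane source, C(x,t) = M/(n_e·A·√(4πDt)) · exp(−(x−vt)²/(4Dt)), with n_e·A the pore (flow) area.
Plume center vt = 0.75 × 19 = 14.25 m, so the well at 13 m is 1.25 m upgradient of the peak.
√(4πDt) = 19.55 m, giving peak height M/(n_e·A·√(4πDt)) = 19/(0.42 × 51 × 19.55) = 0.04537 kg/m³.
(x−vt)²/(4Dt) = (-1.25)²/(4 × 1.6 × 19) = 0.01285; exp(−0.01285) = 0.9872.
C = 0.04537 × 0.9872 = 0.0448 kg/m³.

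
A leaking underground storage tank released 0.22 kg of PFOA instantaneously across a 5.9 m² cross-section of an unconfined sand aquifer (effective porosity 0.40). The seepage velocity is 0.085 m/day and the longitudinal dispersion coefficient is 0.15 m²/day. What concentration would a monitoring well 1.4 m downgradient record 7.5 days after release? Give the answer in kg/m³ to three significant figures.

0.0218 kg/m³

For an instantaneous plane source, C(x,t) = M/(n_e·A·√(4πDt)) · exp(−(x−vt)²/(4Dt)), with n_e·A the pore (flow) area.
Plume center vt = 0.085 × 7.5 = 0.6375 m, so the well at 1.4 m is 0.7625 m downgradient of the peak.
√(4πDt) = 3.760 m, giving peak height M/(n_e·A·√(4πDt)) = 0.22/(0.40 × 5.9 × 3.760) = 0.02479 kg/m³.
(x−vt)²/(4Dt) = (0.7625)²/(4 × 0.15 × 7.5) = 0.1292; exp(−0.1292) = 0.8788.
C = 0.02479 × 0.8788 = 0.0218 kg/m³.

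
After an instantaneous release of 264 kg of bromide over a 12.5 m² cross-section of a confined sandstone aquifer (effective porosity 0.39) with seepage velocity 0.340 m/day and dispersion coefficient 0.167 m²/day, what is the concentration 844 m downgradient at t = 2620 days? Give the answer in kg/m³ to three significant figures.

For an instantaneous plane source, C(x,t) = M/(n_e·A·√(4πDt)) · exp(−(x−vt)²/(4Dt)), with n_e·A the pore (flow) area.
Plume center vt = 0.340 × 2620 = 890.8 m, so the well at 844 m is 46.8 m upgradient of the peak.
√(4πDt) = 74.15 m, giving peak height M/(n_e·A·√(4πDt)) = 264/(0.39 × 12.5 × 74.15) = 0.7303 kg/m³.
(x−vt)²/(4Dt) = (-46.8)²/(4 × 0.167 × 2620) = 1.251; exp(−1.251) = 0.2862.
C = 0.7303 × 0.2862 = 0.209 kg/m³.

0.209 kg/m³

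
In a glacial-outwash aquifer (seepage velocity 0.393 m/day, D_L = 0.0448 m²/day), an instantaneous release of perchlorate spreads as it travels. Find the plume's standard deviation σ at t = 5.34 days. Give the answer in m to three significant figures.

0.692 m

Dispersive spreading gives a Gaussian with σ² = 2Dt; advection only shifts the center.
σ = √(2 × 0.0448 × 5.34) = 0.692 m.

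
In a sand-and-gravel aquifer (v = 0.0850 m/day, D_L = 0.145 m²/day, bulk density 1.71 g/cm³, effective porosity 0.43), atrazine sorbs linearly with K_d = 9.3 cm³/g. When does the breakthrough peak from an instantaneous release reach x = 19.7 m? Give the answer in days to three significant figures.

Retardation factor R = 1 + ρ_b·K_d/n = 1 + 1.71 × 9.3/0.43 = 37.98.
Sorption retards both mechanisms: v_R = v/R = 0.002238 m/day, D_R = D/R = 0.003818 m²/day.
Peak time from v_R²t² + 2D_R t − x² = 0: t = (√(D_R² + v_R²x²) − D_R)/v_R².
√(D_R² + v_R²x²) = √(0.003818² + 0.002238² × 19.7²) = 0.04425; v_R² = 5.009e-06.
t = (0.04425 − 0.003818)/5.009e-06 = 8070 days.

8070 days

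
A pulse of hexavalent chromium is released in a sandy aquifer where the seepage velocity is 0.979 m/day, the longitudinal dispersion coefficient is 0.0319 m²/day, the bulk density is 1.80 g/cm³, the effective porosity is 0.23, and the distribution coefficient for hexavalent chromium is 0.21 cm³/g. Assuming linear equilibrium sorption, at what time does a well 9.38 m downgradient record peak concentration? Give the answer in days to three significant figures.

25.2 days

Retardation factor R = 1 + ρ_b·K_d/n = 1 + 1.80 × 0.21/0.23 = 2.643.
Sorption retards both mechanisms: v_R = v/R = 0.3704 m/day, D_R = D/R = 0.01207 m²/day.
Peak time from v_R²t² + 2D_R t − x² = 0: t = (√(D_R² + v_R²x²) − D_R)/v_R².
√(D_R² + v_R²x²) = √(0.01207² + 0.3704² × 9.38²) = 3.474; v_R² = 0.1372.
t = (3.474 − 0.01207)/0.1372 = 25.2 days.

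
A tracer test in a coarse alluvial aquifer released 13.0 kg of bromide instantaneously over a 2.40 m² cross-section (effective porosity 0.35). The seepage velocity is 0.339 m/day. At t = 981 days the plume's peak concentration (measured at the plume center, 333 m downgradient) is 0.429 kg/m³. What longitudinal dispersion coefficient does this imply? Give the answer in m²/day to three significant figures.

At the plume center C_max = M/(n_e·A·√(4πDt)), so D = M²/(4πt·(n_e·A·C_max)²).
n_e·A·C_max = 0.35 × 2.40 × 0.429 = 0.3604 kg/m.
D = 13.0²/(4π × 981 × 0.3604²) = 0.106 m²/day.

0.106 m²/day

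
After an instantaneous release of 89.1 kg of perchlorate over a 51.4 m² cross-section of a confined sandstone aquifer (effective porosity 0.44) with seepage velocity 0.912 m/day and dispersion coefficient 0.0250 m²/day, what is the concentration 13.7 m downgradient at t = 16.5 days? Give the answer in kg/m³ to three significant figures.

For an instantaneous plane source, C(x,t) = M/(n_e·A·√(4πDt)) · exp(−(x−vt)²/(4Dt)), with n_e·A the pore (flow) area.
Plume center vt = 0.912 × 16.5 = 15.048 m, so the well at 13.7 m is 1.348 m upgradient of the peak.
√(4πDt) = 2.277 m, giving peak height M/(n_e·A·√(4πDt)) = 89.1/(0.44 × 51.4 × 2.277) = 1.730 kg/m³.
(x−vt)²/(4Dt) = (-1.348)²/(4 × 0.0250 × 16.5) = 1.101; exp(−1.101) = 0.3325.
C = 1.730 × 0.3325 = 0.575 kg/m³.

0.575 kg/m³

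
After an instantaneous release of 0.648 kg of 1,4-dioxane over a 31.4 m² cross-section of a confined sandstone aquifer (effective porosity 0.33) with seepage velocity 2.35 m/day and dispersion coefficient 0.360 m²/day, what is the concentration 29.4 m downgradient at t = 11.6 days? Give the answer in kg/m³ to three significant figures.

For an instantaneous plane source, C(x,t) = M/(n_e·A·√(4πDt)) · exp(−(x−vt)²/(4Dt)), with n_e·A the pore (flow) area.
Plume center vt = 2.35 × 11.6 = 27.26 m, so the well at 29.4 m is 2.14 m downgradient of the peak.
√(4πDt) = 7.244 m, giving peak height M/(n_e·A·√(4πDt)) = 0.648/(0.33 × 31.4 × 7.244) = 0.008633 kg/m³.
(x−vt)²/(4Dt) = (2.14)²/(4 × 0.360 × 11.6) = 0.2742; exp(−0.2742) = 0.7602.
C = 0.008633 × 0.7602 = 0.00656 kg/m³.

0.00656 kg/m³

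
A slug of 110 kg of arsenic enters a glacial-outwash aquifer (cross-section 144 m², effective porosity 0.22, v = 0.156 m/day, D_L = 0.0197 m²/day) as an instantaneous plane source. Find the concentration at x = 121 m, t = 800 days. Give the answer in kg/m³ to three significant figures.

0.196 kg/m³

For an instantaneous plane source, C(x,t) = M/(n_e·A·√(4πDt)) · exp(−(x−vt)²/(4Dt)), with n_e·A the pore (flow) area.
Plume center vt = 0.156 × 800 = 124.8 m, so the well at 121 m is 3.8 m upgradient of the peak.
√(4πDt) = 14.07 m, giving peak height M/(n_e·A·√(4πDt)) = 110/(0.22 × 144 × 14.07) = 0.2468 kg/m³.
(x−vt)²/(4Dt) = (-3.8)²/(4 × 0.0197 × 800) = 0.2291; exp(−0.2291) = 0.7952.
C = 0.2468 × 0.7952 = 0.196 kg/m³.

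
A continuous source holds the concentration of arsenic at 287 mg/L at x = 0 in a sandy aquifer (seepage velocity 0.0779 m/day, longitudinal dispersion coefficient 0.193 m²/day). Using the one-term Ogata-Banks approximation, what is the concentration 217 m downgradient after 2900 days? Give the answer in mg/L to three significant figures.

For a continuous step input, C/C₀ ≈ ½·erfc((x−vt)/(2√(Dt))).
vt = 0.0779 × 2900 = 225.91 m and 2√(Dt) = 2√(0.193 × 2900) = 47.32 m.
Argument (x−vt)/(2√(Dt)) = (217 − 225.91)/47.32 = -0.1883; ½·erfc(-0.1883) = 0.6050.
C = 287 × 0.6050 = 174 mg/L.

174 mg/L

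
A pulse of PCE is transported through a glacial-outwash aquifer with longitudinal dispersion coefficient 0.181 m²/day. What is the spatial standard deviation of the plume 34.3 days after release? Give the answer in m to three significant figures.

Dispersive spreading gives a Gaussian with σ² = 2Dt; advection only shifts the center.
σ = √(2 × 0.181 × 34.3) = 3.52 m.

3.52 m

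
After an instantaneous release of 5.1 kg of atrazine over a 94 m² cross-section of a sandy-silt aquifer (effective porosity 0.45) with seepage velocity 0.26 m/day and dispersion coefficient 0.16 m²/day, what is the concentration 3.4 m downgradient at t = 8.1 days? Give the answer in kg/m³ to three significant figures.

For an instantaneous plane source, C(x,t) = M/(n_e·A·√(4πDt)) · exp(−(x−vt)²/(4Dt)), with n_e·A the pore (flow) area.
Plume center vt = 0.26 × 8.1 = 2.106 m, so the well at 3.4 m is 1.294 m downgradient of the peak.
√(4πDt) = 4.036 m, giving peak height M/(n_e·A·√(4πDt)) = 5.1/(0.45 × 94 × 4.036) = 0.02987 kg/m³.
(x−vt)²/(4Dt) = (1.294)²/(4 × 0.16 × 8.1) = 0.3230; exp(−0.3230) = 0.7240.
C = 0.02987 × 0.7240 = 0.0216 kg/m³.

0.0216 kg/m³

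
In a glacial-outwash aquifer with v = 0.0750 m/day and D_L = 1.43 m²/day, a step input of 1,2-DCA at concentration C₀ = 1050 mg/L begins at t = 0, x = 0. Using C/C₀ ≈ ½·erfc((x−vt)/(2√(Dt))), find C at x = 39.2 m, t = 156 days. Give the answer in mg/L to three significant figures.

101 mg/L

For a continuous step input, C/C₀ ≈ ½·erfc((x−vt)/(2√(Dt))).
vt = 0.0750 × 156 = 11.7 m and 2√(Dt) = 2√(1.43 × 156) = 29.87 m.
Argument (x−vt)/(2√(Dt)) = (39.2 − 11.7)/29.87 = 0.9207; ½·erfc(0.9207) = 0.09645.
C = 1050 × 0.09645 = 101 mg/L.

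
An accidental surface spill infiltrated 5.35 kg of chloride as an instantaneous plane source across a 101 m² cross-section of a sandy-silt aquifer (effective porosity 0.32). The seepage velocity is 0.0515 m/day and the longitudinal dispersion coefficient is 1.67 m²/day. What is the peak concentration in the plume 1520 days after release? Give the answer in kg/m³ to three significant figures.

The peak of an instantaneous 1D plume sits at x = vt; there the Gaussian factor is 1 and C_max = M/(n_e·A·√(4πDt)), where n_e·A is the pore area the mass is dissolved in.
√(4πDt) = √(4π × 1.67 × 1520) = 178.6 m, so C_max = 5.35/(0.32 × 101 × 178.6) = 0.000927 kg/m³.

0.000927 kg/m³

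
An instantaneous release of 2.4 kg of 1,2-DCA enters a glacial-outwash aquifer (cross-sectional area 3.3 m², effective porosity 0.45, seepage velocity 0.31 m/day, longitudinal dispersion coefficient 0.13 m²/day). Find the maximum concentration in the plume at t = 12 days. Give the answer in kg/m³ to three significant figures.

0.365 kg/m³

The peak of an instantaneous 1D plume sits at x = vt; there the Gaussian factor is 1 and C_max = M/(n_e·A·√(4πDt)), where n_e·A is the pore area the mass is dissolved in.
√(4πDt) = √(4π × 0.13 × 12) = 4.428 m, so C_max = 2.4/(0.45 × 3.3 × 4.428) = 0.365 kg/m³.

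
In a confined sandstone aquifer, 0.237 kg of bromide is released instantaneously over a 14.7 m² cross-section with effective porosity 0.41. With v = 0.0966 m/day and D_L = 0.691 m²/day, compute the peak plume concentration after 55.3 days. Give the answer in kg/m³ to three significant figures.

0.00179 kg/m³

The peak of an instantaneous 1D plume sits at x = vt; there the Gaussian factor is 1 and C_max = M/(n_e·A·√(4πDt)), where n_e·A is the pore area the mass is dissolved in.
√(4πDt) = √(4π × 0.691 × 55.3) = 21.91 m, so C_max = 0.237/(0.41 × 14.7 × 21.91) = 0.00179 kg/m³.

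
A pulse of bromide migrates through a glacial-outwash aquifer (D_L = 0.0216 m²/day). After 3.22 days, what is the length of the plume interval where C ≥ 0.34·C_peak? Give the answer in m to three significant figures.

The plume is Gaussian with σ = √(2Dt) = √(2 × 0.0216 × 3.22) = 0.3730 m.
C/C_peak = exp(−Δx²/(2σ²)) = 0.34 ⇒ Δx = σ·√(−2 ln 0.34) = 0.3730 × 1.469 = 0.5479 m.
Width = 2Δx = 1.10 m.

1.10 m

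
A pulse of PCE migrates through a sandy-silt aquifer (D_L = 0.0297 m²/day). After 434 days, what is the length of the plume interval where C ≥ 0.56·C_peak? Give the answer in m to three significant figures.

The plume is Gaussian with σ = √(2Dt) = √(2 × 0.0297 × 434) = 5.077 m.
C/C_peak = exp(−Δx²/(2σ²)) = 0.56 ⇒ Δx = σ·√(−2 ln 0.56) = 5.077 × 1.077 = 5.468 m.
Width = 2Δx = 10.9 m.

10.9 m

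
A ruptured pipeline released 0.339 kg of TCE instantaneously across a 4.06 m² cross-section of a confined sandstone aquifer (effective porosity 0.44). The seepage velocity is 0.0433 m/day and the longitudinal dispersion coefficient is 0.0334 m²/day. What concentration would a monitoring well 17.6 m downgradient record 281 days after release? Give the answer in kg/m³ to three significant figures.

0.00796 kg/m³

For an instantaneous plane source, C(x,t) = M/(n_e·A·√(4πDt)) · exp(−(x−vt)²/(4Dt)), with n_e·A the pore (flow) area.
Plume center vt = 0.0433 × 281 = 12.1673 m, so the well at 17.6 m is 5.4327 m downgradient of the peak.
√(4πDt) = 10.86 m, giving peak height M/(n_e·A·√(4πDt)) = 0.339/(0.44 × 4.06 × 10.86) = 0.01747 kg/m³.
(x−vt)²/(4Dt) = (5.4327)²/(4 × 0.0334 × 281) = 0.7862; exp(−0.7862) = 0.4556.
C = 0.01747 × 0.4556 = 0.00796 kg/m³.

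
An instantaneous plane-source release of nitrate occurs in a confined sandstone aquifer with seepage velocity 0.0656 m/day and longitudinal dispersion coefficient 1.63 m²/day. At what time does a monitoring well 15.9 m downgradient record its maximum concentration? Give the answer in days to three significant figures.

For the 1D instantaneous-source solution, setting ∂C/∂t = 0 at fixed x gives v²t² + 2Dt − x² = 0, so t = (√(D² + v²x²) − D)/v².
√(D² + v²x²) = √(1.63² + 0.0656² × 15.9²) = 1.935; v² = 0.00430336.
t = (1.935 − 1.63)/0.00430336 = 70.9 days (vs. the pure-advection estimate x/v = 242 d).

70.9 days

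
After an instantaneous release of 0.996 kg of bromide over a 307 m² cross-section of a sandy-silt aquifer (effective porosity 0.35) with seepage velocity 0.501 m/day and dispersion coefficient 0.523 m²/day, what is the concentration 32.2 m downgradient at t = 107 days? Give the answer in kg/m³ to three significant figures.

For an instantaneous plane source, C(x,t) = M/(n_e·A·√(4πDt)) · exp(−(x−vt)²/(4Dt)), with n_e·A the pore (flow) area.
Plume center vt = 0.501 × 107 = 53.607 m, so the well at 32.2 m is 21.407 m upgradient of the peak.
√(4πDt) = 26.52 m, giving peak height M/(n_e·A·√(4πDt)) = 0.996/(0.35 × 307 × 26.52) = 0.0003495 kg/m³.
(x−vt)²/(4Dt) = (-21.407)²/(4 × 0.523 × 107) = 2.047; exp(−2.047) = 0.1291.
C = 0.0003495 × 0.1291 = 4.51e-05 kg/m³.

4.51e-05 kg/m³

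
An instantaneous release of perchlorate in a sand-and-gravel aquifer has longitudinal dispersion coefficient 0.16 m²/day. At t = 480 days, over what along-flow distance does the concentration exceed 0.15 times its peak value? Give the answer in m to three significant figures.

The plume is Gaussian with σ = √(2Dt) = √(2 × 0.16 × 480) = 12.39 m.
C/C_peak = exp(−Δx²/(2σ²)) = 0.15 ⇒ Δx = σ·√(−2 ln 0.15) = 12.39 × 1.948 = 24.14 m.
Width = 2Δx = 48.3 m.

48.3 m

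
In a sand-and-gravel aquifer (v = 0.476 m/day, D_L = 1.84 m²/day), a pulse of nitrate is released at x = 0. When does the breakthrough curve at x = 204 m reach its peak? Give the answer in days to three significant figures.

For the 1D instantaneous-source solution, setting ∂C/∂t = 0 at fixed x gives v²t² + 2Dt − x² = 0, so t = (√(D² + v²x²) − D)/v².
√(D² + v²x²) = √(1.84² + 0.476² × 204²) = 97.12; v² = 0.226576.
t = (97.12 − 1.84)/0.226576 = 421 days (vs. the pure-advection estimate x/v = 429 d).

421 days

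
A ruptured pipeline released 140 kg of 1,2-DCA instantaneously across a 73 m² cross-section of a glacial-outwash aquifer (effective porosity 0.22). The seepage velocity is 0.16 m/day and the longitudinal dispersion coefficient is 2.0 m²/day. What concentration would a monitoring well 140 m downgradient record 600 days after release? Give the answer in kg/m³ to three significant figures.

0.0474 kg/m³

For an instantaneous plane source, C(x,t) = M/(n_e·A·√(4πDt)) · exp(−(x−vt)²/(4Dt)), with n_e·A the pore (flow) area.
Plume center vt = 0.16 × 600 = 96 m, so the well at 140 m is 44 m downgradient of the peak.
√(4πDt) = 122.8 m, giving peak height M/(n_e·A·√(4πDt)) = 140/(0.22 × 73 × 122.8) = 0.07099 kg/m³.
(x−vt)²/(4Dt) = (44)²/(4 × 2.0 × 600) = 0.4033; exp(−0.4033) = 0.6681.
C = 0.07099 × 0.6681 = 0.0474 kg/m³.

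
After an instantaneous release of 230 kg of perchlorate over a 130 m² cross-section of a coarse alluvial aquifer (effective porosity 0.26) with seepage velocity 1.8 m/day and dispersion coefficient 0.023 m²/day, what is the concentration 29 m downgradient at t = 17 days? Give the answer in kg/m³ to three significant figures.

For an instantaneous plane source, C(x,t) = M/(n_e·A·√(4πDt)) · exp(−(x−vt)²/(4Dt)), with n_e·A the pore (flow) area.
Plume center vt = 1.8 × 17 = 30.6 m, so the well at 29 m is 1.6 m upgradient of the peak.
√(4πDt) = 2.217 m, giving peak height M/(n_e·A·√(4πDt)) = 230/(0.26 × 130 × 2.217) = 3.069 kg/m³.
(x−vt)²/(4Dt) = (-1.6)²/(4 × 0.023 × 17) = 1.637; exp(−1.637) = 0.1946.
C = 3.069 × 0.1946 = 0.597 kg/m³.

0.597 kg/m³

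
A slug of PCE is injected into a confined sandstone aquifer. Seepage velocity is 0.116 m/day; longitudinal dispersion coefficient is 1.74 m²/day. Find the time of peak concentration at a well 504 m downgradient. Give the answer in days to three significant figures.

For the 1D instantaneous-source solution, setting ∂C/∂t = 0 at fixed x gives v²t² + 2Dt − x² = 0, so t = (√(D² + v²x²) − D)/v².
√(D² + v²x²) = √(1.74² + 0.116² × 504²) = 58.49; v² = 0.013456.
t = (58.49 − 1.74)/0.013456 = 4220 days (vs. the pure-advection estimate x/v = 4340 d).

4220 days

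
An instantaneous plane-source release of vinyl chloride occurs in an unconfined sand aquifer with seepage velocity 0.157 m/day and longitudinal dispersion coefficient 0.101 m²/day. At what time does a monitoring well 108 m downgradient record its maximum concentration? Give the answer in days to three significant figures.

684 days

For the 1D instantaneous-source solution, setting ∂C/∂t = 0 at fixed x gives v²t² + 2Dt − x² = 0, so t = (√(D² + v²x²) − D)/v².
√(D² + v²x²) = √(0.101² + 0.157² × 108²) = 16.96; v² = 0.024649.
t = (16.96 − 0.101)/0.024649 = 684 days (vs. the pure-advection estimate x/v = 688 d).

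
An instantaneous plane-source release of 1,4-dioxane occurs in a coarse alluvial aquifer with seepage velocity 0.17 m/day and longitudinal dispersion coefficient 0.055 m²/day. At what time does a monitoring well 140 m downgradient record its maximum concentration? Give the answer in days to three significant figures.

822 days

For the 1D instantaneous-source solution, setting ∂C/∂t = 0 at fixed x gives v²t² + 2Dt − x² = 0, so t = (√(D² + v²x²) − D)/v².
√(D² + v²x²) = √(0.055² + 0.17² × 140²) = 23.80; v² = 0.0289.
t = (23.80 − 0.055)/0.0289 = 822 days (vs. the pure-advection estimate x/v = 824 d).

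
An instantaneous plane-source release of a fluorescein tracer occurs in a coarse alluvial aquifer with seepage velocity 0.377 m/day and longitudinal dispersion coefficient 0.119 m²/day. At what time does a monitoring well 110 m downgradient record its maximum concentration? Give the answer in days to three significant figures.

For the 1D instantaneous-source solution, setting ∂C/∂t = 0 at fixed x gives v²t² + 2Dt − x² = 0, so t = (√(D² + v²x²) − D)/v².
√(D² + v²x²) = √(0.119² + 0.377² × 110²) = 41.47; v² = 0.142129.
t = (41.47 − 0.119)/0.142129 = 291 days (vs. the pure-advection estimate x/v = 292 d).

291 days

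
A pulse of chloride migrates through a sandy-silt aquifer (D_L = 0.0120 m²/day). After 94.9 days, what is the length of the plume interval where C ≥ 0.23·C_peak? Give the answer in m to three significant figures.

The plume is Gaussian with σ = √(2Dt) = √(2 × 0.0120 × 94.9) = 1.509 m.
C/C_peak = exp(−Δx²/(2σ²)) = 0.23 ⇒ Δx = σ·√(−2 ln 0.23) = 1.509 × 1.714 = 2.586 m.
Width = 2Δx = 5.17 m.

5.17 m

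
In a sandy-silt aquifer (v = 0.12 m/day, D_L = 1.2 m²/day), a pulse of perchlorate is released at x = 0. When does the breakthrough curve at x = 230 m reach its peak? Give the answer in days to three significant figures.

For the 1D instantaneous-source solution, setting ∂C/∂t = 0 at fixed x gives v²t² + 2Dt − x² = 0, so t = (√(D² + v²x²) − D)/v².
√(D² + v²x²) = √(1.2² + 0.12² × 230²) = 27.63; v² = 0.0144.
t = (27.63 − 1.2)/0.0144 = 1840 days (vs. the pure-advection estimate x/v = 1920 d).

1840 days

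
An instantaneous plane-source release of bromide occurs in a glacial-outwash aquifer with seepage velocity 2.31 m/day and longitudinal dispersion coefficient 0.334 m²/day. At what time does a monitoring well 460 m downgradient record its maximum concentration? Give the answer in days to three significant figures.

For the 1D instantaneous-source solution, setting ∂C/∂t = 0 at fixed x gives v²t² + 2Dt − x² = 0, so t = (√(D² + v²x²) − D)/v².
√(D² + v²x²) = √(0.334² + 2.31² × 460²) = 1063; v² = 5.3361.
t = (1063 − 0.334)/5.3361 = 199 days (vs. the pure-advection estimate x/v = 199 d).

199 days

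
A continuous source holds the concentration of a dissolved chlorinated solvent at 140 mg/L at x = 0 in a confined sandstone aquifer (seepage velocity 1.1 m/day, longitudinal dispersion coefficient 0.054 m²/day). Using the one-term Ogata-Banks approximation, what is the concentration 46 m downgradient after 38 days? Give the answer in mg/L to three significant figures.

For a continuous step input, C/C₀ ≈ ½·erfc((x−vt)/(2√(Dt))).
vt = 1.1 × 38 = 41.8 m and 2√(Dt) = 2√(0.054 × 38) = 2.865 m.
Argument (x−vt)/(2√(Dt)) = (46 − 41.8)/2.865 = 1.466; ½·erfc(1.466) = 0.01908.
C = 140 × 0.01908 = 2.67 mg/L.

2.67 mg/L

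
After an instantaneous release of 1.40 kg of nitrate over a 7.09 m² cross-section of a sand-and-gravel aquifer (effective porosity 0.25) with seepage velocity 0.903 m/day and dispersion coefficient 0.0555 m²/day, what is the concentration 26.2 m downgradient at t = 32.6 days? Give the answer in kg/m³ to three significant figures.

For an instantaneous plane source, C(x,t) = M/(n_e·A·√(4πDt)) · exp(−(x−vt)²/(4Dt)), with n_e·A the pore (flow) area.
Plume center vt = 0.903 × 32.6 = 29.4378 m, so the well at 26.2 m is 3.2378 m upgradient of the peak.
√(4πDt) = 4.768 m, giving peak height M/(n_e·A·√(4πDt)) = 1.40/(0.25 × 7.09 × 4.768) = 0.1657 kg/m³.
(x−vt)²/(4Dt) = (-3.2378)²/(4 × 0.0555 × 32.6) = 1.449; exp(−1.449) = 0.2348.
C = 0.1657 × 0.2348 = 0.0389 kg/m³.

0.0389 kg/m³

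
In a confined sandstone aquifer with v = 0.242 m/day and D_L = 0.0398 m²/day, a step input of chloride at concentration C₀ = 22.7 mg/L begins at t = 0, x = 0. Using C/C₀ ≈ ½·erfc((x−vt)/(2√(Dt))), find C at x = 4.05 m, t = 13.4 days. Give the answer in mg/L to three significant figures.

4.93 mg/L

For a continuous step input, C/C₀ ≈ ½·erfc((x−vt)/(2√(Dt))).
vt = 0.242 × 13.4 = 3.2428 m and 2√(Dt) = 2√(0.0398 × 13.4) = 1.461 m.
Argument (x−vt)/(2√(Dt)) = (4.05 − 3.2428)/1.461 = 0.5525; ½·erfc(0.5525) = 0.2173.
C = 22.7 × 0.2173 = 4.93 mg/L.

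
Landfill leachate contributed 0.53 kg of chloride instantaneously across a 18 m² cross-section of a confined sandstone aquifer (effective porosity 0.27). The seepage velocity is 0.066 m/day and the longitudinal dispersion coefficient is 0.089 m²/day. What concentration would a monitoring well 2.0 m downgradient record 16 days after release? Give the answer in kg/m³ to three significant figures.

0.0220 kg/m³

For an instantaneous plane source, C(x,t) = M/(n_e·A·√(4πDt)) · exp(−(x−vt)²/(4Dt)), with n_e·A the pore (flow) area.
Plume center vt = 0.066 × 16 = 1.056 m, so the well at 2.0 m is 0.944 m downgradient of the peak.
√(4πDt) = 4.230 m, giving peak height M/(n_e·A·√(4πDt)) = 0.53/(0.27 × 18 × 4.230) = 0.02578 kg/m³.
(x−vt)²/(4Dt) = (0.944)²/(4 × 0.089 × 16) = 0.1564; exp(−0.1564) = 0.8552.
C = 0.02578 × 0.8552 = 0.0220 kg/m³.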